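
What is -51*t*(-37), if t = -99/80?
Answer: -186813/80 ≈ -2335.2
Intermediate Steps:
t = -99/80 (t = -99*1/80 = -99/80 ≈ -1.2375)
-51*t*(-37) = -51*(-99/80)*(-37) = (5049/80)*(-37) = -186813/80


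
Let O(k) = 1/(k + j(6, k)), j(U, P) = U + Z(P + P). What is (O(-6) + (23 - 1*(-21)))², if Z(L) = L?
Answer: 277729/144 ≈ 1928.7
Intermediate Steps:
j(U, P) = U + 2*P (j(U, P) = U + (P + P) = U + 2*P)
O(k) = 1/(6 + 3*k) (O(k) = 1/(k + (6 + 2*k)) = 1/(6 + 3*k))
(O(-6) + (23 - 1*(-21)))² = (1/(3*(2 - 6)) + (23 - 1*(-21)))² = ((⅓)/(-4) + (23 + 21))² = ((⅓)*(-¼) + 44)² = (-1/12 + 44)² = (527/12)² = 277729/144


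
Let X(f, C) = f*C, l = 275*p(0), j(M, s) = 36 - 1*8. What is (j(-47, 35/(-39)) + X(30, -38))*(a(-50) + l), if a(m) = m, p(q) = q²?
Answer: 55600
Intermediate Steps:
j(M, s) = 28 (j(M, s) = 36 - 8 = 28)
l = 0 (l = 275*0² = 275*0 = 0)
X(f, C) = C*f
(j(-47, 35/(-39)) + X(30, -38))*(a(-50) + l) = (28 - 38*30)*(-50 + 0) = (28 - 1140)*(-50) = -1112*(-50) = 55600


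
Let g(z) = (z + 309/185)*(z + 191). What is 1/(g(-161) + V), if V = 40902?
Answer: 37/1336518 ≈ 2.7684e-5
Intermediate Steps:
g(z) = (191 + z)*(309/185 + z) (g(z) = (z + 309*(1/185))*(191 + z) = (z + 309/185)*(191 + z) = (309/185 + z)*(191 + z) = (191 + z)*(309/185 + z))
1/(g(-161) + V) = 1/((59019/185 + (-161)² + (35644/185)*(-161)) + 40902) = 1/((59019/185 + 25921 - 5738684/185) + 40902) = 1/(-176856/37 + 40902) = 1/(1336518/37) = 37/1336518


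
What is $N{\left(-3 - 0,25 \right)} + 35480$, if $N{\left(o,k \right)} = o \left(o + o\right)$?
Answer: $35498$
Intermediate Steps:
$N{\left(o,k \right)} = 2 o^{2}$ ($N{\left(o,k \right)} = o 2 o = 2 o^{2}$)
$N{\left(-3 - 0,25 \right)} + 35480 = 2 \left(-3 - 0\right)^{2} + 35480 = 2 \left(-3 + 0\right)^{2} + 35480 = 2 \left(-3\right)^{2} + 35480 = 2 \cdot 9 + 35480 = 18 + 35480 = 35498$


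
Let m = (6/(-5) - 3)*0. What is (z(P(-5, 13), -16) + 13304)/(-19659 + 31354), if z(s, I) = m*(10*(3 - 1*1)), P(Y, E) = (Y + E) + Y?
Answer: 13304/11695 ≈ 1.1376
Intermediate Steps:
P(Y, E) = E + 2*Y (P(Y, E) = (E + Y) + Y = E + 2*Y)
m = 0 (m = (6*(-⅕) - 3)*0 = (-6/5 - 3)*0 = -21/5*0 = 0)
z(s, I) = 0 (z(s, I) = 0*(10*(3 - 1*1)) = 0*(10*(3 - 1)) = 0*(10*2) = 0*20 = 0)
(z(P(-5, 13), -16) + 13304)/(-19659 + 31354) = (0 + 13304)/(-19659 + 31354) = 13304/11695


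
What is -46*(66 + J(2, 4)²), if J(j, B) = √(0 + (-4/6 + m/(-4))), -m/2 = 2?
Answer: -9154/3 ≈ -3051.3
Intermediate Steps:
m = -4 (m = -2*2 = -4)
J(j, B) = √3/3 (J(j, B) = √(0 + (-4/6 - 4/(-4))) = √(0 + (-4*⅙ - 4*(-¼))) = √(0 + (-⅔ + 1)) = √(0 + ⅓) = √(⅓) = √3/3)
-46*(66 + J(2, 4)²) = -46*(66 + (√3/3)²) = -46*(66 + ⅓) = -46*199/3 = -9154/3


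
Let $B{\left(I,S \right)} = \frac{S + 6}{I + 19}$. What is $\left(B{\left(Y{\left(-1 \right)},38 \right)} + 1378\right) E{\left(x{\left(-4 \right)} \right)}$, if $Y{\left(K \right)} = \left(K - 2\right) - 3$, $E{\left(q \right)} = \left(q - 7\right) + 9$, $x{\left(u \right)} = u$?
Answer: $- \frac{35916}{13} \approx -2762.8$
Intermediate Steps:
$E{\left(q \right)} = 2 + q$ ($E{\left(q \right)} = \left(-7 + q\right) + 9 = 2 + q$)
$Y{\left(K \right)} = -5 + K$ ($Y{\left(K \right)} = \left(-2 + K\right) - 3 = -5 + K$)
$B{\left(I,S \right)} = \frac{6 + S}{19 + I}$
$\left(B{\left(Y{\left(-1 \right)},38 \right)} + 1378\right) E{\left(x{\left(-4 \right)} \right)} = \left(\frac{6 + 38}{19 - 6} + 1378\right) \left(2 - 4\right) = \left(\frac{1}{19 - 6} \cdot 44 + 1378\right) \left(-2\right) = \left(\frac{1}{13} \cdot 44 + 1378\right) \left(-2\right) = \left(\frac{44}{13} + 1378\right) \left(-2\right) = \frac{17958}{13} \left(-2\right) = - \frac{35916}{13}$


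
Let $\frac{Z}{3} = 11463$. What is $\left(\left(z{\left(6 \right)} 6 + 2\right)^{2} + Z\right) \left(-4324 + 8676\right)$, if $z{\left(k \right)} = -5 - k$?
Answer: $167486720$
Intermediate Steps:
$Z = 34389$ ($Z = 3 \cdot 11463 = 34389$)
$\left(\left(z{\left(6 \right)} 6 + 2\right)^{2} + Z\right) \left(-4324 + 8676\right) = \left(\left(\left(-5 - 6\right) 6 + 2\right)^{2} + 34389\right) \left(-4324 + 8676\right) = \left(\left(\left(-5 - 6\right) 6 + 2\right)^{2} + 34389\right) 4352 = \left(\left(\left(-11\right) 6 + 2\right)^{2} + 34389\right) 4352 = \left(\left(-66 + 2\right)^{2} + 34389\right) 4352 = \left(\left(-64\right)^{2} + 34389\right) 4352 = \left(4096 + 34389\right) 4352 = 38485 \cdot 4352 = 167486720$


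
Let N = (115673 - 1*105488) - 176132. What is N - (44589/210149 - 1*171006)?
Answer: 1063099202/210149 ≈ 5058.8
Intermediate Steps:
N = -165947 (N = (115673 - 105488) - 176132 = 10185 - 176132 = -165947)
N - (44589/210149 - 1*171006) = -165947 - (44589/210149 - 1*171006) = -165947 - (44589*(1/210149) - 171006) = -165947 - (44589/210149 - 171006) = -165947 - 1*(-35936695305/210149) = -165947 + 35936695305/210149 = 1063099202/210149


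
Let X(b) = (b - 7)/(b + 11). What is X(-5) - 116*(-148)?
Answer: 17166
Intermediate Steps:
X(b) = (-7 + b)/(11 + b)
X(-5) - 116*(-148) = (-7 - 5)/(11 - 5) - 116*(-148) = -12/6 + 17168 = (1/6)*(-12) + 17168 = -2 + 17168 = 17166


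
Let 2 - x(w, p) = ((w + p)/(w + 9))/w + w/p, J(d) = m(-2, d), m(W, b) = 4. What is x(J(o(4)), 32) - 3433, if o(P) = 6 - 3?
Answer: -356909/104 ≈ -3431.8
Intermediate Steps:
o(P) = 3
J(d) = 4
x(w, p) = 2 - w/p - (p + w)/(w*(9 + w)) (x(w, p) = 2 - (((w + p)/(w + 9))/w + w/p) = 2 - (((p + w)/(9 + w))/w + w/p) = 2 - ((p + w)/(w*(9 + w)) + w/p) = 2 - (w/p + (p + w)/(w*(9 + w))) = 2 + (-w/p - (p + w)/(w*(9 + w))) = 2 - w/p - (p + w)/(w*(9 + w)))
x(J(o(4)), 32) - 3433 = (-1*32**2 - 1*4**3 - 9*4**2 + 2*32*4**2 + 17*32*4)/(32*4*(9 + 4)) - 3433 = (1/32)*(1/4)*(-1*1024 - 1*64 - 9*16 + 2*32*16 + 2176)/13 - 3433 = (1/32)*(1/4)*(1/13)*(-1024 - 64 - 144 + 1024 + 2176) - 3433 = (1/32)*(1/4)*(1/13)*1968 - 3433 = 123/104 - 3433 = -356909/104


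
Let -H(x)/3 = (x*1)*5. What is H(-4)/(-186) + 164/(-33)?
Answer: -5414/1023 ≈ -5.2923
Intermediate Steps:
H(x) = -15*x (H(x) = -3*x*1*5 = -3*x*5 = -15*x)
H(-4)/(-186) + 164/(-33) = -15*(-4)/(-186) + 164/(-33) = 60*(-1/186) + 164*(-1/33) = -10/31 - 164/33 = -5414/1023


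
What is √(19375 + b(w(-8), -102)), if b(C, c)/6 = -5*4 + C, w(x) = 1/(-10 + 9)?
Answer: √19249 ≈ 138.74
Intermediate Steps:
w(x) = -1 (w(x) = 1/(-1) = -1)
b(C, c) = -120 + 6*C (b(C, c) = 6*(-5*4 + C) = 6*(-20 + C) = -120 + 6*C)
√(19375 + b(w(-8), -102)) = √(19375 + (-120 + 6*(-1))) = √(19375 + (-120 - 6)) = √(19375 - 126) = √19249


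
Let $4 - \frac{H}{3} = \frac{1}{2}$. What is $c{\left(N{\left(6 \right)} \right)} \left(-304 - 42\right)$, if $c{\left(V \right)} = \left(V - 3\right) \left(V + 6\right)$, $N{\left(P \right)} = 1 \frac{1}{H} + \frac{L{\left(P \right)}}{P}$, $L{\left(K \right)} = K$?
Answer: $\frac{2062160}{441} \approx 4676.1$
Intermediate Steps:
$H = \frac{21}{2}$ ($H = 12 - \frac{3}{2} = \frac{21}{2} \approx 10.5$)
$N{\left(P \right)} = \frac{23}{21}$ ($N{\left(P \right)} = 1 \frac{1}{\frac{21}{2}} + \frac{P}{P} = 1 \cdot \frac{2}{21} + 1 = \frac{2}{21} + 1 = \frac{23}{21}$)
$c{\left(V \right)} = \left(-3 + V\right) \left(6 + V\right)$
$c{\left(N{\left(6 \right)} \right)} \left(-304 - 42\right) = \left(-18 + \left(\frac{23}{21}\right)^{2} + 3 \cdot \frac{23}{21}\right) \left(-304 - 42\right) = \left(-18 + \frac{529}{441} + \frac{23}{7}\right) \left(-304 - 42\right) = \left(- \frac{5960}{441}\right) \left(-346\right) = \frac{2062160}{441}$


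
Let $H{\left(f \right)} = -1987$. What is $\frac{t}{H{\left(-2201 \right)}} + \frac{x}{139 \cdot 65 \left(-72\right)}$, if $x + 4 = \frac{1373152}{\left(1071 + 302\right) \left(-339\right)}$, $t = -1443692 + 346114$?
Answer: $\frac{16616375384857805}{30081449565414} \approx 552.38$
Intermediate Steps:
$t = -1097578$
$x = - \frac{3234940}{465447}$ ($x = -4 + \frac{1373152}{\left(1071 + 302\right) \left(-339\right)} = -4 + \frac{1373152}{1373 \left(-339\right)} = -4 + \frac{1373152}{-465447} = -4 + 1373152 \left(- \frac{1}{465447}\right) = -4 - \frac{1373152}{465447} = - \frac{3234940}{465447} \approx -6.9502$)
$\frac{t}{H{\left(-2201 \right)}} + \frac{x}{139 \cdot 65 \left(-72\right)} = - \frac{1097578}{-1987} - \frac{3234940}{465447 \cdot 139 \cdot 65 \left(-72\right)} = \left(-1097578\right) \left(- \frac{1}{1987}\right) - \frac{3234940}{465447 \cdot 9035 \left(-72\right)} = \frac{1097578}{1987} - \frac{3234940}{465447 \left(-650520\right)} = \frac{1097578}{1987} - - \frac{161747}{15139129122} = \frac{1097578}{1987} + \frac{161747}{15139129122} = \frac{16616375384857805}{30081449565414}$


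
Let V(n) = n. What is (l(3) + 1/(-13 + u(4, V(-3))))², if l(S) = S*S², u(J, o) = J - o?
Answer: 25921/36 ≈ 720.03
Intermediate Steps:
l(S) = S³
(l(3) + 1/(-13 + u(4, V(-3))))² = (3³ + 1/(-13 + (4 - 1*(-3))))² = (27 + 1/(-13 + (4 + 3)))² = (27 + 1/(-13 + 7))² = (27 + 1/(-6))² = (27 - ⅙)² = (161/6)² = 25921/36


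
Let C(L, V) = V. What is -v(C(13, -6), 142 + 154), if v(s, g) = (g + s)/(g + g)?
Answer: -145/296 ≈ -0.48986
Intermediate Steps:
v(s, g) = (g + s)/(2*g) (v(s, g) = (g + s)/((2*g)) = (g + s)*(1/(2*g)) = (g + s)/(2*g))
-v(C(13, -6), 142 + 154) = -((142 + 154) - 6)/(2*(142 + 154)) = -(296 - 6)/(2*296) = -290/(2*296) = -1*145/296 = -145/296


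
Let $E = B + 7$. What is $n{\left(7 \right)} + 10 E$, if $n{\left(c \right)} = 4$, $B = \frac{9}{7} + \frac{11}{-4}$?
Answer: $\frac{831}{14} \approx 59.357$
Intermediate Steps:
$B = - \frac{41}{28}$ ($B = 9 \cdot \frac{1}{7} + 11 \left(- \frac{1}{4}\right) = \frac{9}{7} - \frac{11}{4} = - \frac{41}{28} \approx -1.4643$)
$E = \frac{155}{28}$ ($E = - \frac{41}{28} + 7 = \frac{155}{28} \approx 5.5357$)
$n{\left(7 \right)} + 10 E = 4 + 10 \cdot \frac{155}{28} = 4 + \frac{775}{14} = \frac{831}{14}$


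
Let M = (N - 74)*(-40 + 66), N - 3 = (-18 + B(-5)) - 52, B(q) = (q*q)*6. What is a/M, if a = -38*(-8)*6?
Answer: 304/39 ≈ 7.7949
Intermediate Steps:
B(q) = 6*q² (B(q) = q²*6 = 6*q²)
N = 83 (N = 3 + ((-18 + 6*(-5)²) - 52) = 3 + ((-18 + 6*25) - 52) = 3 + ((-18 + 150) - 52) = 3 + (132 - 52) = 3 + 80 = 83)
a = 1824 (a = 304*6 = 1824)
M = 234 (M = (83 - 74)*(-40 + 66) = 9*26 = 234)
a/M = 1824/234 = 1824*(1/234) = 304/39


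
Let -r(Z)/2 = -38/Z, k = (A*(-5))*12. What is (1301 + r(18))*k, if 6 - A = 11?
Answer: 1174700/3 ≈ 3.9157e+5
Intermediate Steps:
A = -5 (A = 6 - 1*11 = 6 - 11 = -5)
k = 300 (k = -5*(-5)*12 = 25*12 = 300)
r(Z) = 76/Z (r(Z) = -(-76)/Z = 76/Z)
(1301 + r(18))*k = (1301 + 76/18)*300 = (1301 + 76*(1/18))*300 = (1301 + 38/9)*300 = (11747/9)*300 = 1174700/3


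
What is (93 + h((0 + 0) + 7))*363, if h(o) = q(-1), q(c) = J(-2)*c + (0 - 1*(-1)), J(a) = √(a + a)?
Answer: 34122 - 726*I ≈ 34122.0 - 726.0*I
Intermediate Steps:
J(a) = √2*√a (J(a) = √(2*a) = √2*√a)
q(c) = 1 + 2*I*c (q(c) = (√2*√(-2))*c + (0 - 1*(-1)) = (√2*(I*√2))*c + (0 + 1) = (2*I)*c + 1 = 2*I*c + 1 = 1 + 2*I*c)
h(o) = 1 - 2*I (h(o) = 1 + 2*I*(-1) = 1 - 2*I)
(93 + h((0 + 0) + 7))*363 = (93 + (1 - 2*I))*363 = (94 - 2*I)*363 = 34122 - 726*I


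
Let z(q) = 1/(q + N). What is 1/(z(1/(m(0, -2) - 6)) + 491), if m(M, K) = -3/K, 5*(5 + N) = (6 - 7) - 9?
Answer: 65/31906 ≈ 0.0020372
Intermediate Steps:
N = -7 (N = -5 + ((6 - 7) - 9)/5 = -5 + (-1 - 9)/5 = -5 + (⅕)*(-10) = -5 - 2 = -7)
z(q) = 1/(-7 + q) (z(q) = 1/(q - 7) = 1/(-7 + q))
1/(z(1/(m(0, -2) - 6)) + 491) = 1/(1/(-7 + 1/(-3/(-2) - 6)) + 491) = 1/(1/(-7 + 1/(-3*(-½) - 6)) + 491) = 1/(1/(-7 + 1/(3/2 - 6)) + 491) = 1/(1/(-7 + 1/(-9/2)) + 491) = 1/(1/(-7 - 2/9) + 491) = 1/(1/(-65/9) + 491) = 1/(-9/65 + 491) = 1/(31906/65) = 65/31906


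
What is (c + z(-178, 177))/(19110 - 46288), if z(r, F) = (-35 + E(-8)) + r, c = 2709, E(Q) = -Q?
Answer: -1252/13589 ≈ -0.092133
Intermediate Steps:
z(r, F) = -27 + r (z(r, F) = (-35 - 1*(-8)) + r = (-35 + 8) + r = -27 + r)
(c + z(-178, 177))/(19110 - 46288) = (2709 + (-27 - 178))/(19110 - 46288) = (2709 - 205)/(-27178) = 2504*(-1/27178) = -1252/13589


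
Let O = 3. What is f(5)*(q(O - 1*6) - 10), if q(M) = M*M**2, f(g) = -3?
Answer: 111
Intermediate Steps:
q(M) = M**3
f(5)*(q(O - 1*6) - 10) = -3*((3 - 1*6)**3 - 10) = -3*((3 - 6)**3 - 10) = -3*((-3)**3 - 10) = -3*(-27 - 10) = -3*(-37) = 111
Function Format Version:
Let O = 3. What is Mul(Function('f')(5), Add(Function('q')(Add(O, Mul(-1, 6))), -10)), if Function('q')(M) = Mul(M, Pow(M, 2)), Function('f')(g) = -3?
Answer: 111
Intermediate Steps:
Function('q')(M) = Pow(M, 3)
Mul(Function('f')(5), Add(Function('q')(Add(O, Mul(-1, 6))), -10)) = Mul(-3, Add(Pow(Add(3, Mul(-1, 6)), 3), -10)) = Mul(-3, Add(Pow(Add(3, -6), 3), -10)) = Mul(-3, Add(Pow(-3, 3), -10)) = Mul(-3, Add(-27, -10)) = Mul(-3, -37) = 111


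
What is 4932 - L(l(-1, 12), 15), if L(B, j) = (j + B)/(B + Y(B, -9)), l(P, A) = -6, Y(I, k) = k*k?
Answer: 123297/25 ≈ 4931.9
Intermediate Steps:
Y(I, k) = k²
L(B, j) = (B + j)/(81 + B) (L(B, j) = (j + B)/(B + (-9)²) = (B + j)/(B + 81) = (B + j)/(81 + B))
4932 - L(l(-1, 12), 15) = 4932 - (-6 + 15)/(81 - 6) = 4932 - 9/75 = 4932 - 1*3/25 = 4932 - 3/25 = 123297/25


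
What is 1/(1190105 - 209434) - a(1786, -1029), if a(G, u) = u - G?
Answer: 2760588866/980671 ≈ 2815.0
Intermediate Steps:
1/(1190105 - 209434) - a(1786, -1029) = 1/(1190105 - 209434) - (-1029 - 1*1786) = 1/980671 - (-1029 - 1786) = 1/980671 - 1*(-2815) = 1/980671 + 2815 = 2760588866/980671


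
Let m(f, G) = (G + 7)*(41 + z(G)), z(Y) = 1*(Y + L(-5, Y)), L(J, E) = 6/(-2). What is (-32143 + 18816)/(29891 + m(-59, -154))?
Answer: -13327/46943 ≈ -0.28390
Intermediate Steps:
L(J, E) = -3 (L(J, E) = 6*(-½) = -3)
z(Y) = -3 + Y (z(Y) = 1*(Y - 3) = 1*(-3 + Y) = -3 + Y)
m(f, G) = (7 + G)*(38 + G) (m(f, G) = (G + 7)*(41 + (-3 + G)) = (7 + G)*(38 + G))
(-32143 + 18816)/(29891 + m(-59, -154)) = (-32143 + 18816)/(29891 + (266 + (-154)² + 45*(-154))) = -13327/(29891 + (266 + 23716 - 6930)) = -13327/(29891 + 17052) = -13327/46943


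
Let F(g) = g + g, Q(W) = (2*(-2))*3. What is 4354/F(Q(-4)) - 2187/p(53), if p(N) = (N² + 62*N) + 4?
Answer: -4434589/24396 ≈ -181.78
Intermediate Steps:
Q(W) = -12 (Q(W) = -4*3 = -12)
F(g) = 2*g
p(N) = 4 + N² + 62*N
4354/F(Q(-4)) - 2187/p(53) = 4354/((2*(-12))) - 2187/(4 + 53² + 62*53) = 4354/(-24) - 2187/(4 + 2809 + 3286) = 4354*(-1/24) - 2187/6099 = -2177/12 - 2187*1/6099 = -2177/12 - 729/2033 = -4434589/24396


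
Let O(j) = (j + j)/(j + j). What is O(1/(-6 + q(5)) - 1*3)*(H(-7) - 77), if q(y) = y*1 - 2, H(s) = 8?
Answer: -69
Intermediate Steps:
q(y) = -2 + y (q(y) = y - 2 = -2 + y)
O(j) = 1 (O(j) = (2*j)/((2*j)) = (2*j)*(1/(2*j)) = 1)
O(1/(-6 + q(5)) - 1*3)*(H(-7) - 77) = 1*(8 - 77) = 1*(-69) = -69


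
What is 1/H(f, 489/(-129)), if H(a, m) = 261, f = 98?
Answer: 1/261 ≈ 0.0038314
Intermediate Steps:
1/H(f, 489/(-129)) = 1/261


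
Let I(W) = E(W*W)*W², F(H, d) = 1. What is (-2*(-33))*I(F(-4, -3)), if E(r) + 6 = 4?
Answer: -132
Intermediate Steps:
E(r) = -2 (E(r) = -6 + 4 = -2)
I(W) = -2*W²
(-2*(-33))*I(F(-4, -3)) = (-2*(-33))*(-2*1²) = 66*(-2*1) = 66*(-2) = -132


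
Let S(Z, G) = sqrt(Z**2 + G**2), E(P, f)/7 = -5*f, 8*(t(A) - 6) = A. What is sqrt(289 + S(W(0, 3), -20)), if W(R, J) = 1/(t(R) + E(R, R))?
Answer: sqrt(10404 + 6*sqrt(14401))/6 ≈ 17.578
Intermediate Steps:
t(A) = 6 + A/8
E(P, f) = -35*f (E(P, f) = 7*(-5*f) = -35*f)
W(R, J) = 1/(6 - 279*R/8) (W(R, J) = 1/((6 + R/8) - 35*R) = 1/(6 - 279*R/8))
S(Z, G) = sqrt(G**2 + Z**2)
sqrt(289 + S(W(0, 3), -20)) = sqrt(289 + sqrt((-20)**2 + (-8/(-48 + 279*0))**2)) = sqrt(289 + sqrt(400 + (-8/(-48 + 0))**2)) = sqrt(289 + sqrt(400 + (-8/(-48))**2)) = sqrt(289 + sqrt(400 + (-8*(-1/48))**2)) = sqrt(289 + sqrt(400 + (1/6)**2)) = sqrt(289 + sqrt(400 + 1/36)) = sqrt(289 + sqrt(14401/36)) = sqrt(289 + sqrt(14401)/6)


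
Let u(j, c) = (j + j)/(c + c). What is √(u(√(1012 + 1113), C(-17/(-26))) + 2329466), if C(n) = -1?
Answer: √(2329466 - 5*√85) ≈ 1526.2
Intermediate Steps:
u(j, c) = j/c (u(j, c) = (2*j)/((2*c)) = (2*j)*(1/(2*c)) = j/c)
√(u(√(1012 + 1113), C(-17/(-26))) + 2329466) = √(√(1012 + 1113)/(-1) + 2329466) = √(√2125*(-1) + 2329466) = √((5*√85)*(-1) + 2329466) = √(-5*√85 + 2329466) = √(2329466 - 5*√85)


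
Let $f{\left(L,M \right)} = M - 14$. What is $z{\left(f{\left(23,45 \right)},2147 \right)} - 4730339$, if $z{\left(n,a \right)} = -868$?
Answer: $-4731207$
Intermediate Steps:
$f{\left(L,M \right)} = -14 + M$
$z{\left(f{\left(23,45 \right)},2147 \right)} - 4730339 = -868 - 4730339 = -4731207$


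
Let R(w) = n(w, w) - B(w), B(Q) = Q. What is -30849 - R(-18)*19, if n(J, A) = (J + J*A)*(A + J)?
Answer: 178113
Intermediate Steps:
n(J, A) = (A + J)*(J + A*J) (n(J, A) = (J + A*J)*(A + J) = (A + J)*(J + A*J))
R(w) = -w + w*(2*w + 2*w**2) (R(w) = w*(w + w + w**2 + w*w) - w = w*(w + w + w**2 + w**2) - w = w*(2*w + 2*w**2) - w = -w + w*(2*w + 2*w**2))
-30849 - R(-18)*19 = -30849 - (-18*(-1 + 2*(-18)*(1 - 18)))*19 = -30849 - (-18*(-1 + 2*(-18)*(-17)))*19 = -30849 - (-18*(-1 + 612))*19 = -30849 - (-18*611)*19 = -30849 - (-10998)*19 = -30849 - 1*(-208962) = -30849 + 208962 = 178113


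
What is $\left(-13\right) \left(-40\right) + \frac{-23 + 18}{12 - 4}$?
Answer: $\frac{4155}{8} \approx 519.38$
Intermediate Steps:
$\left(-13\right) \left(-40\right) + \frac{-23 + 18}{12 - 4} = 520 - \frac{5}{8} = \frac{4155}{8}$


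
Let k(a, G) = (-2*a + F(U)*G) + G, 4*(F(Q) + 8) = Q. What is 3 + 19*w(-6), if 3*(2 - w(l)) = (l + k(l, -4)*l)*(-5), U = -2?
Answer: -8129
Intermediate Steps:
F(Q) = -8 + Q/4
k(a, G) = -2*a - 15*G/2 (k(a, G) = (-2*a + (-8 + (¼)*(-2))*G) + G = (-2*a + (-8 - ½)*G) + G = (-2*a - 17*G/2) + G = -2*a - 15*G/2)
w(l) = 2 + 5*l/3 + 5*l*(30 - 2*l)/3 (w(l) = 2 - (l + (-2*l - 15/2*(-4))*l)*(-5)/3 = 2 - (l + (-2*l + 30)*l)*(-5)/3 = 2 - (l + (30 - 2*l)*l)*(-5)/3 = 2 - (l + l*(30 - 2*l))*(-5)/3 = 2 - (-5*l - 5*l*(30 - 2*l))/3 = 2 + (5*l/3 + 5*l*(30 - 2*l)/3) = 2 + 5*l/3 + 5*l*(30 - 2*l)/3)
3 + 19*w(-6) = 3 + 19*(2 - 10/3*(-6)² + (155/3)*(-6)) = 3 + 19*(2 - 10/3*36 - 310) = 3 + 19*(2 - 120 - 310) = 3 + 19*(-428) = 3 - 8132 = -8129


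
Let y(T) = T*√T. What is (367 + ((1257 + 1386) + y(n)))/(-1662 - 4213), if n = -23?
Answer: -602/1175 + 23*I*√23/5875 ≈ -0.51234 + 0.018775*I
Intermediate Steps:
y(T) = T^(3/2)
(367 + ((1257 + 1386) + y(n)))/(-1662 - 4213) = (367 + ((1257 + 1386) + (-23)^(3/2)))/(-1662 - 4213) = (367 + (2643 - 23*I*√23))/(-5875) = (3010 - 23*I*√23)*(-1/5875) = -602/1175 + 23*I*√23/5875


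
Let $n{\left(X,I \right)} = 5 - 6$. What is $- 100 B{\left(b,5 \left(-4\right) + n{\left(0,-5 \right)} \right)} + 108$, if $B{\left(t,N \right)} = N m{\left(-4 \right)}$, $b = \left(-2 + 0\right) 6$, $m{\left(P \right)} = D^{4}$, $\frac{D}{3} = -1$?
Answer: $170208$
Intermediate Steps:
$n{\left(X,I \right)} = -1$ ($n{\left(X,I \right)} = 5 - 6 = -1$)
$D = -3$ ($D = 3 \left(-1\right) = -3$)
$m{\left(P \right)} = 81$ ($m{\left(P \right)} = \left(-3\right)^{4} = 81$)
$b = -12$ ($b = \left(-2\right) 6 = -12$)
$B{\left(t,N \right)} = 81 N$ ($B{\left(t,N \right)} = N 81 = 81 N$)
$- 100 B{\left(b,5 \left(-4\right) + n{\left(0,-5 \right)} \right)} + 108 = - 100 \cdot 81 \left(5 \left(-4\right) - 1\right) + 108 = - 100 \cdot 81 \left(-20 - 1\right) + 108 = - 100 \cdot 81 \left(-21\right) + 108 = \left(-100\right) \left(-1701\right) + 108 = 170100 + 108 = 170208$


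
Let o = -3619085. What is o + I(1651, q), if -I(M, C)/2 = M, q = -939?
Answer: -3622387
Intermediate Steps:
I(M, C) = -2*M
o + I(1651, q) = -3619085 - 2*1651 = -3619085 - 3302 = -3622387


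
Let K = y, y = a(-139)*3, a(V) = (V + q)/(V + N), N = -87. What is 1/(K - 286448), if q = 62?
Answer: -226/64737017 ≈ -3.4910e-6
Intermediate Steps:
a(V) = (62 + V)/(-87 + V) (a(V) = (V + 62)/(V - 87) = (62 + V)/(-87 + V))
y = 231/226 (y = ((62 - 139)/(-87 - 139))*3 = (-77/(-226))*3 = -1/226*(-77)*3 = (77/226)*3 = 231/226 ≈ 1.0221)
K = 231/226 ≈ 1.0221
1/(K - 286448) = 1/(231/226 - 286448) = 1/(-64737017/226) = -226/64737017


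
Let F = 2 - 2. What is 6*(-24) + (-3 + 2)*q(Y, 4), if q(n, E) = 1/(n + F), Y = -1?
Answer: -143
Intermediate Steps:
F = 0
q(n, E) = 1/n (q(n, E) = 1/(n + 0) = 1/n)
6*(-24) + (-3 + 2)*q(Y, 4) = 6*(-24) + (-3 + 2)/(-1) = -144 - 1*(-1) = -144 + 1 = -143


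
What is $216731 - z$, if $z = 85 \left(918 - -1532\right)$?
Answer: $8481$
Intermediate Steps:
$z = 208250$ ($z = 85 \left(918 + 1532\right) = 85 \cdot 2450 = 208250$)
$216731 - z = 216731 - 208250 = 8481$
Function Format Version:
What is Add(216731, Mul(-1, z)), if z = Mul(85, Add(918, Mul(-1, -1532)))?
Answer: 8481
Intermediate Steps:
z = 208250 (z = Mul(85, Add(918, 1532)) = Mul(85, 2450) = 208250)
Add(216731, Mul(-1, z)) = Add(216731, Mul(-1, 208250)) = Add(216731, -208250) = 8481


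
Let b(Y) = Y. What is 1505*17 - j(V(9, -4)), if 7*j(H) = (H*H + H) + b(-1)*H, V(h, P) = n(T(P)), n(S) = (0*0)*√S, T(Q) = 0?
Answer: 25585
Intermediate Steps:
n(S) = 0 (n(S) = 0*√S = 0)
V(h, P) = 0
j(H) = H²/7 (j(H) = ((H*H + H) - H)/7 = ((H² + H) - H)/7 = ((H + H²) - H)/7 = H²/7)
1505*17 - j(V(9, -4)) = 1505*17 - 0²/7 = 25585 - 0/7 = 25585 - 1*0 = 25585 + 0 = 25585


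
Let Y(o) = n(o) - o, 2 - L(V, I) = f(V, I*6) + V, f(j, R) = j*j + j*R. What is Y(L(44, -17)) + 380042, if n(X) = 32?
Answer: 377564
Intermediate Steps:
f(j, R) = j² + R*j
L(V, I) = 2 - V - V*(V + 6*I) (L(V, I) = 2 - (V*(I*6 + V) + V) = 2 - (V*(6*I + V) + V) = 2 - (V*(V + 6*I) + V) = 2 - (V + V*(V + 6*I)) = 2 + (-V - V*(V + 6*I)) = 2 - V - V*(V + 6*I))
Y(o) = 32 - o
Y(L(44, -17)) + 380042 = (32 - (2 - 1*44 - 1*44*(44 + 6*(-17)))) + 380042 = (32 - (2 - 44 - 1*44*(44 - 102))) + 380042 = (32 - (2 - 44 - 1*44*(-58))) + 380042 = (32 - (2 - 44 + 2552)) + 380042 = (32 - 1*2510) + 380042 = (32 - 2510) + 380042 = -2478 + 380042 = 377564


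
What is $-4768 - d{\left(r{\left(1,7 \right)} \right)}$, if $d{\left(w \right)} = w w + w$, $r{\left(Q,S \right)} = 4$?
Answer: $-4788$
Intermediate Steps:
$d{\left(w \right)} = w + w^{2}$ ($d{\left(w \right)} = w^{2} + w = w + w^{2}$)
$-4768 - d{\left(r{\left(1,7 \right)} \right)} = -4768 - 4 \left(1 + 4\right) = -4768 - 4 \cdot 5 = -4768 - 20 = -4788$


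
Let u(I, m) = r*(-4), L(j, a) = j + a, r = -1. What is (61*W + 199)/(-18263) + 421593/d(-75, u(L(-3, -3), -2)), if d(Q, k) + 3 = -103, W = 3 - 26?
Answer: -1099917905/276554 ≈ -3977.2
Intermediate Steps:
W = -23
L(j, a) = a + j
u(I, m) = 4 (u(I, m) = -1*(-4) = 4)
d(Q, k) = -106 (d(Q, k) = -3 - 103 = -106)
(61*W + 199)/(-18263) + 421593/d(-75, u(L(-3, -3), -2)) = (61*(-23) + 199)/(-18263) + 421593/(-106) = (-1403 + 199)*(-1/18263) + 421593*(-1/106) = -1204*(-1/18263) - 421593/106 = 172/2609 - 421593/106 = -1099917905/276554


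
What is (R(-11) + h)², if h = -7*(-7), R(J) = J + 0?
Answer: 1444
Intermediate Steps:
R(J) = J
h = 49
(R(-11) + h)² = (-11 + 49)² = 38² = 1444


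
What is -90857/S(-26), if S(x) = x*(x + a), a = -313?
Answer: -6989/678 ≈ -10.308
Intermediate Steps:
S(x) = x*(-313 + x) (S(x) = x*(x - 313) = x*(-313 + x))
-90857/S(-26) = -90857*(-1/(26*(-313 - 26))) = -90857/((-26*(-339))) = -90857/8814 = -90857*1/8814 = -6989/678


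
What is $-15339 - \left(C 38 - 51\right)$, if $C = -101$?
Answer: $-11450$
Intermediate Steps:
$-15339 - \left(C 38 - 51\right) = -15339 - \left(\left(-101\right) 38 - 51\right) = -15339 - \left(-3838 - 51\right) = -15339 - -3889 = -15339 + 3889 = -11450$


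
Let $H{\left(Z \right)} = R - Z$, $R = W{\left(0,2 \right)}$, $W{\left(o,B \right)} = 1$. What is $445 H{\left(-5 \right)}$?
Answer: $2670$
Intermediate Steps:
$R = 1$
$H{\left(Z \right)} = 1 - Z$
$445 H{\left(-5 \right)} = 445 \left(1 - -5\right) = 445 \left(1 + 5\right) = 445 \cdot 6 = 2670$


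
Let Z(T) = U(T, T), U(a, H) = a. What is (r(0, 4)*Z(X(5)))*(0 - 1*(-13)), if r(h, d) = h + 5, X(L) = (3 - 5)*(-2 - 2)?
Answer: 520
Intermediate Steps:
X(L) = 8 (X(L) = -2*(-4) = 8)
r(h, d) = 5 + h
Z(T) = T
(r(0, 4)*Z(X(5)))*(0 - 1*(-13)) = ((5 + 0)*8)*(0 - 1*(-13)) = (5*8)*(0 + 13) = 40*13 = 520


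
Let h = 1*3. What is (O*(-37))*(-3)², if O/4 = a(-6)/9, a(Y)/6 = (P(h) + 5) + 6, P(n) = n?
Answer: -12432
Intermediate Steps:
h = 3
a(Y) = 84 (a(Y) = 6*((3 + 5) + 6) = 6*(8 + 6) = 6*14 = 84)
O = 112/3 (O = 4*(84/9) = 4*(84*(⅑)) = 4*(28/3) = 112/3 ≈ 37.333)
(O*(-37))*(-3)² = ((112/3)*(-37))*(-3)² = -4144/3*9 = -12432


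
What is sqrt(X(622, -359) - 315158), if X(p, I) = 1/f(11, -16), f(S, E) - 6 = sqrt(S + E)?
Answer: sqrt((-1890947 - 315158*I*sqrt(5))/(6 + I*sqrt(5))) ≈ 0.e-4 - 561.39*I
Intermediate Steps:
f(S, E) = 6 + sqrt(E + S) (f(S, E) = 6 + sqrt(S + E) = 6 + sqrt(E + S))
X(p, I) = 1/(6 + I*sqrt(5)) (X(p, I) = 1/(6 + sqrt(-16 + 11)) = 1/(6 + sqrt(-5)) = 1/(6 + I*sqrt(5)))
sqrt(X(622, -359) - 315158) = sqrt((6/41 - I*sqrt(5)/41) - 315158) = sqrt(-12921472/41 - I*sqrt(5)/41)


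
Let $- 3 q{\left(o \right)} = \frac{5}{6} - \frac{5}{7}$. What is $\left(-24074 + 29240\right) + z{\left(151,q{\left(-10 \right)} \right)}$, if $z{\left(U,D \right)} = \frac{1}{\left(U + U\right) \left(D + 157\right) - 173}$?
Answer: $\frac{15371061111}{2975428} \approx 5166.0$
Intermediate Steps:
$q{\left(o \right)} = - \frac{5}{126}$ ($q{\left(o \right)} = - \frac{\frac{5}{6} - \frac{5}{7}}{3} = \left(- \frac{1}{3}\right) \frac{5}{42} = - \frac{5}{126}$)
$z{\left(U,D \right)} = \frac{1}{-173 + 2 U \left(157 + D\right)}$ ($z{\left(U,D \right)} = \frac{1}{2 U \left(157 + D\right) - 173} = \frac{1}{-173 + 2 U \left(157 + D\right)}$)
$\left(-24074 + 29240\right) + z{\left(151,q{\left(-10 \right)} \right)} = \left(-24074 + 29240\right) + \frac{1}{-173 + 314 \cdot 151 + 2 \left(- \frac{5}{126}\right) 151} = 5166 + \frac{1}{-173 + 47414 - \frac{755}{63}} = 5166 + \frac{1}{\frac{2975428}{63}} = 5166 + \frac{63}{2975428} = \frac{15371061111}{2975428}$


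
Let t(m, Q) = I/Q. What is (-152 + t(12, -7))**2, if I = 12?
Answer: 1157776/49 ≈ 23628.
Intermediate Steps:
t(m, Q) = 12/Q
(-152 + t(12, -7))**2 = (-152 + 12/(-7))**2 = (-152 + 12*(-1/7))**2 = (-152 - 12/7)**2 = (-1076/7)**2 = 1157776/49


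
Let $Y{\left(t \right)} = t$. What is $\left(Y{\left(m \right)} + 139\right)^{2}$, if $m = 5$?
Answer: $20736$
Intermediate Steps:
$\left(Y{\left(m \right)} + 139\right)^{2} = \left(5 + 139\right)^{2} = 144^{2} = 20736$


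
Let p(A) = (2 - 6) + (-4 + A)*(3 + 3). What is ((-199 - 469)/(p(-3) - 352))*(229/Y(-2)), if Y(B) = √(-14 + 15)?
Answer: 76486/199 ≈ 384.35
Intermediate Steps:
p(A) = -28 + 6*A (p(A) = -4 + (-4 + A)*6 = -4 + (-24 + 6*A) = -28 + 6*A)
Y(B) = 1 (Y(B) = √1 = 1)
((-199 - 469)/(p(-3) - 352))*(229/Y(-2)) = ((-199 - 469)/((-28 + 6*(-3)) - 352))*(229/1) = (-668/((-28 - 18) - 352))*(229*1) = -668/(-46 - 352)*229 = -668/(-398)*229 = -668*(-1/398)*229 = (334/199)*229 = 76486/199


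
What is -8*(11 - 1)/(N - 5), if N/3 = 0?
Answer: 16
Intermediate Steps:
N = 0 (N = 3*0 = 0)
-8*(11 - 1)/(N - 5) = -8*(11 - 1)/(0 - 5) = -80/(-5) = -80*(-1)/5 = -8*(-2) = 16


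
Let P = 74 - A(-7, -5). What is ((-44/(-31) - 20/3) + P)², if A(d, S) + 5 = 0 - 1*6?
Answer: 55011889/8649 ≈ 6360.5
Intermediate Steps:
A(d, S) = -11 (A(d, S) = -5 + (0 - 1*6) = -5 + (0 - 6) = -5 - 6 = -11)
P = 85 (P = 74 - 1*(-11) = 74 + 11 = 85)
((-44/(-31) - 20/3) + P)² = ((-44/(-31) - 20/3) + 85)² = ((-44*(-1/31) - 20*⅓) + 85)² = ((44/31 - 20/3) + 85)² = (-488/93 + 85)² = (7417/93)² = 55011889/8649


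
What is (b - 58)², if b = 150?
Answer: 8464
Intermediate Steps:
(b - 58)² = (150 - 58)² = 92² = 8464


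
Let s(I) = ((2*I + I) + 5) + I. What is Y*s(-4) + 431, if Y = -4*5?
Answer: 651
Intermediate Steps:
s(I) = 5 + 4*I (s(I) = (3*I + 5) + I = (5 + 3*I) + I = 5 + 4*I)
Y = -20
Y*s(-4) + 431 = -20*(5 + 4*(-4)) + 431 = -20*(5 - 16) + 431 = -20*(-11) + 431 = 220 + 431 = 651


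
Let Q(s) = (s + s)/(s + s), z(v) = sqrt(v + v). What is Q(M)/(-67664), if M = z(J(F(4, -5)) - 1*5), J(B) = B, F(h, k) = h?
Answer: -1/67664 ≈ -1.4779e-5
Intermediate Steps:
z(v) = sqrt(2)*sqrt(v) (z(v) = sqrt(2*v) = sqrt(2)*sqrt(v))
M = I*sqrt(2) (M = sqrt(2)*sqrt(4 - 1*5) = sqrt(2)*sqrt(4 - 5) = sqrt(2)*sqrt(-1) = sqrt(2)*I = I*sqrt(2) ≈ 1.4142*I)
Q(s) = 1 (Q(s) = (2*s)/((2*s)) = (2*s)*(1/(2*s)) = 1)
Q(M)/(-67664) = 1/(-67664) = 1*(-1/67664) = -1/67664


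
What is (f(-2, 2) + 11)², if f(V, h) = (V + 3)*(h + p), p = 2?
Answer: 225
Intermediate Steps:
f(V, h) = (2 + h)*(3 + V) (f(V, h) = (V + 3)*(h + 2) = (3 + V)*(2 + h) = (2 + h)*(3 + V))
(f(-2, 2) + 11)² = ((6 + 2*(-2) + 3*2 - 2*2) + 11)² = ((6 - 4 + 6 - 4) + 11)² = (4 + 11)² = 15² = 225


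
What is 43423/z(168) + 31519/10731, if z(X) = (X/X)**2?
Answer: 466003732/10731 ≈ 43426.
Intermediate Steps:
z(X) = 1 (z(X) = 1**2 = 1)
43423/z(168) + 31519/10731 = 43423/1 + 31519/10731 = 43423*1 + 31519*(1/10731) = 43423 + 31519/10731 = 466003732/10731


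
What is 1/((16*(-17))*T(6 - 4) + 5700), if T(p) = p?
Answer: 1/5156 ≈ 0.00019395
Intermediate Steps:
1/((16*(-17))*T(6 - 4) + 5700) = 1/((16*(-17))*(6 - 4) + 5700) = 1/(-272*2 + 5700) = 1/(-544 + 5700) = 1/5156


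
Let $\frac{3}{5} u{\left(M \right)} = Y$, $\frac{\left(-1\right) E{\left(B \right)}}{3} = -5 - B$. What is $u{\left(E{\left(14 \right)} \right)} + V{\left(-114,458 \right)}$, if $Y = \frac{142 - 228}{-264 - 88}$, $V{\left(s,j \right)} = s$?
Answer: $- \frac{59977}{528} \approx -113.59$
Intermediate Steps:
$E{\left(B \right)} = 15 + 3 B$ ($E{\left(B \right)} = - 3 \left(-5 - B\right) = 15 + 3 B$)
$Y = \frac{43}{176}$ ($Y = - \frac{86}{-352} = \left(-86\right) \left(- \frac{1}{352}\right) = \frac{43}{176} \approx 0.24432$)
$u{\left(M \right)} = \frac{215}{528}$ ($u{\left(M \right)} = \frac{5}{3} \cdot \frac{43}{176} = \frac{215}{528}$)
$u{\left(E{\left(14 \right)} \right)} + V{\left(-114,458 \right)} = \frac{215}{528} - 114 = - \frac{59977}{528}$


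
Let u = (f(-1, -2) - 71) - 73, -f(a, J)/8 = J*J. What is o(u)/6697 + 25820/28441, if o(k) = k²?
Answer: 1053904956/190469377 ≈ 5.5332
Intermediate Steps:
f(a, J) = -8*J² (f(a, J) = -8*J*J = -8*J²)
u = -176 (u = (-8*(-2)² - 71) - 73 = (-8*4 - 71) - 73 = (-32 - 71) - 73 = -103 - 73 = -176)
o(u)/6697 + 25820/28441 = (-176)²/6697 + 25820/28441 = 30976*(1/6697) + 25820*(1/28441) = 30976/6697 + 25820/28441 = 1053904956/190469377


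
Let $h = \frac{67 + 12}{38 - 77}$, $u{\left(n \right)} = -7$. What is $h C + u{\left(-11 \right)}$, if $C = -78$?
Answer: $151$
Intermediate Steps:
$h = - \frac{79}{39}$ ($h = \frac{79}{-39} = 79 \left(- \frac{1}{39}\right) = - \frac{79}{39} \approx -2.0256$)
$h C + u{\left(-11 \right)} = \left(- \frac{79}{39}\right) \left(-78\right) - 7 = 158 - 7 = 151$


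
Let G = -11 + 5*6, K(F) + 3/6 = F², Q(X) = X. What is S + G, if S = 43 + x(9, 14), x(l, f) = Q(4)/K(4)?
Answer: 1930/31 ≈ 62.258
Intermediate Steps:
K(F) = -½ + F²
x(l, f) = 8/31 (x(l, f) = 4/(-½ + 4²) = 4/(-½ + 16) = 4/(31/2) = 4*(2/31) = 8/31)
S = 1341/31 (S = 43 + 8/31 = 1341/31 ≈ 43.258)
G = 19 (G = -11 + 30 = 19)
S + G = 1341/31 + 19 = 1930/31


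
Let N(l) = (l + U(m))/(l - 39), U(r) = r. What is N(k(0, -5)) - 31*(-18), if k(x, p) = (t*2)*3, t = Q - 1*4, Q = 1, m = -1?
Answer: 1675/3 ≈ 558.33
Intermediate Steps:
t = -3 (t = 1 - 1*4 = 1 - 4 = -3)
k(x, p) = -18 (k(x, p) = -3*2*3 = -6*3 = -18)
N(l) = (-1 + l)/(-39 + l) (N(l) = (l - 1)/(l - 39) = (-1 + l)/(-39 + l))
N(k(0, -5)) - 31*(-18) = (-1 - 18)/(-39 - 18) - 31*(-18) = -19/(-57) + 558 = -1/57*(-19) + 558 = ⅓ + 558 = 1675/3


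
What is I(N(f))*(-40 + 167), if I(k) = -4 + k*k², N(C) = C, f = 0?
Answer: -508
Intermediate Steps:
I(k) = -4 + k³
I(N(f))*(-40 + 167) = (-4 + 0³)*(-40 + 167) = (-4 + 0)*127 = -4*127 = -508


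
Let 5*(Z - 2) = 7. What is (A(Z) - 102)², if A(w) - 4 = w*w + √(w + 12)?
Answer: 4679546/625 - 4322*√385/125 ≈ 6808.8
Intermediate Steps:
Z = 17/5 (Z = 2 + (⅕)*7 = 2 + 7/5 = 17/5 ≈ 3.4000)
A(w) = 4 + w² + √(12 + w) (A(w) = 4 + (w*w + √(w + 12)) = 4 + (w² + √(12 + w)) = 4 + w² + √(12 + w))
(A(Z) - 102)² = ((4 + (17/5)² + √(12 + 17/5)) - 102)² = ((4 + 289/25 + √(77/5)) - 102)² = ((4 + 289/25 + √385/5) - 102)² = ((389/25 + √385/5) - 102)² = (-2161/25 + √385/5)²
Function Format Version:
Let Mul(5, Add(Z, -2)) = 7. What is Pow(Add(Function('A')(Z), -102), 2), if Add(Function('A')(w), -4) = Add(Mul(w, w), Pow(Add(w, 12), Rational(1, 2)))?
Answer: Add(Rational(4679546, 625), Mul(Rational(-4322, 125), Pow(385, Rational(1, 2)))) ≈ 6808.8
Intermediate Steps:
Z = Rational(17, 5) (Z = Add(2, Mul(Rational(1, 5), 7)) = Add(2, Rational(7, 5)) = Rational(17, 5) ≈ 3.4000)
Function('A')(w) = Add(4, Pow(w, 2), Pow(Add(12, w), Rational(1, 2))) (Function('A')(w) = Add(4, Add(Mul(w, w), Pow(Add(w, 12), Rational(1, 2)))) = Add(4, Add(Pow(w, 2), Pow(Add(12, w), Rational(1, 2)))) = Add(4, Pow(w, 2), Pow(Add(12, w), Rational(1, 2))))
Pow(Add(Function('A')(Z), -102), 2) = Pow(Add(Add(4, Pow(Rational(17, 5), 2), Pow(Add(12, Rational(17, 5)), Rational(1, 2))), -102), 2) = Pow(Add(Add(4, Rational(289, 25), Pow(Rational(77, 5), Rational(1, 2))), -102), 2) = Pow(Add(Add(4, Rational(289, 25), Mul(Rational(1, 5), Pow(385, Rational(1, 2)))), -102), 2) = Pow(Add(Add(Rational(389, 25), Mul(Rational(1, 5), Pow(385, Rational(1, 2)))), -102), 2) = Pow(Add(Rational(-2161, 25), Mul(Rational(1, 5), Pow(385, Rational(1, 2)))), 2)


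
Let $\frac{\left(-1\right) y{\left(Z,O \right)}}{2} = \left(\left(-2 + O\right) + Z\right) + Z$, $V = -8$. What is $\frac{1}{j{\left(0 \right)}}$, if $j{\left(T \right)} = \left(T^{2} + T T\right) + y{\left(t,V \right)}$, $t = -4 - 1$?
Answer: $\frac{1}{40} \approx 0.025$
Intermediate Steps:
$t = -5$ ($t = -4 - 1 = -5$)
$y{\left(Z,O \right)} = 4 - 4 Z - 2 O$ ($y{\left(Z,O \right)} = - 2 \left(\left(\left(-2 + O\right) + Z\right) + Z\right) = - 2 \left(\left(-2 + O + Z\right) + Z\right) = - 2 \left(-2 + O + 2 Z\right) = 4 - 4 Z - 2 O$)
$j{\left(T \right)} = 40 + 2 T^{2}$ ($j{\left(T \right)} = \left(T^{2} + T T\right) - -40 = \left(T^{2} + T^{2}\right) + \left(4 + 20 + 16\right) = 2 T^{2} + 40 = 40 + 2 T^{2}$)
$\frac{1}{j{\left(0 \right)}} = \frac{1}{40 + 2 \cdot 0^{2}} = \frac{1}{40 + 2 \cdot 0} = \frac{1}{40 + 0} = \frac{1}{40}$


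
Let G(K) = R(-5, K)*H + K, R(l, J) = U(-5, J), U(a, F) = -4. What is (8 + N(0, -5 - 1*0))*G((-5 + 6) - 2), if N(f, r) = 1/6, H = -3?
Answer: 539/6 ≈ 89.833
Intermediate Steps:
R(l, J) = -4
N(f, r) = 1/6
G(K) = 12 + K (G(K) = -4*(-3) + K = 12 + K)
(8 + N(0, -5 - 1*0))*G((-5 + 6) - 2) = (8 + 1/6)*(12 + ((-5 + 6) - 2)) = 49*(12 + (1 - 2))/6 = 49*(12 - 1)/6 = (49/6)*11 = 539/6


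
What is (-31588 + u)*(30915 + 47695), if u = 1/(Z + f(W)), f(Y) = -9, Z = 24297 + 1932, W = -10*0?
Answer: -6510773879099/2622 ≈ -2.4831e+9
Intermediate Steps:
W = 0
Z = 26229
u = 1/26220 (u = 1/(26229 - 9) = 1/26220 ≈ 3.8139e-5)
(-31588 + u)*(30915 + 47695) = (-31588 + 1/26220)*(30915 + 47695) = -828237359/26220*78610 = -6510773879099/2622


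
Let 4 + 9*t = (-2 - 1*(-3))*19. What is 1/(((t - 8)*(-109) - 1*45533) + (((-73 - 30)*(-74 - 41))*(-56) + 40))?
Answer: -3/2124368 ≈ -1.4122e-6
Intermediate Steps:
t = 5/3 (t = -4/9 + ((-2 - 1*(-3))*19)/9 = -4/9 + ((-2 + 3)*19)/9 = -4/9 + (1*19)/9 = -4/9 + (⅑)*19 = -4/9 + 19/9 = 5/3 ≈ 1.6667)
1/(((t - 8)*(-109) - 1*45533) + (((-73 - 30)*(-74 - 41))*(-56) + 40)) = 1/(((5/3 - 8)*(-109) - 1*45533) + (((-73 - 30)*(-74 - 41))*(-56) + 40)) = 1/((-19/3*(-109) - 45533) + (-103*(-115)*(-56) + 40)) = 1/((2071/3 - 45533) + (11845*(-56) + 40)) = 1/(-134528/3 + (-663320 + 40)) = 1/(-134528/3 - 663280) = 1/(-2124368/3) = -3/2124368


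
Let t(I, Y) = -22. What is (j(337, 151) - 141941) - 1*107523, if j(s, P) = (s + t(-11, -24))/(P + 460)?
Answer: -152422189/611 ≈ -2.4946e+5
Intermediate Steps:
j(s, P) = (-22 + s)/(460 + P) (j(s, P) = (s - 22)/(P + 460) = (-22 + s)/(460 + P))
(j(337, 151) - 141941) - 1*107523 = ((-22 + 337)/(460 + 151) - 141941) - 1*107523 = (315/611 - 141941) - 107523 = -86725636/611 - 107523 = -152422189/611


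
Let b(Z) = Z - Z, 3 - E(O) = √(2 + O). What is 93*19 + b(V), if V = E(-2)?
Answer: 1767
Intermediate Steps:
E(O) = 3 - √(2 + O)
V = 3 (V = 3 - √(2 - 2) = 3 - √0 = 3 - 1*0 = 3 + 0 = 3)
b(Z) = 0
93*19 + b(V) = 93*19 + 0 = 1767 + 0 = 1767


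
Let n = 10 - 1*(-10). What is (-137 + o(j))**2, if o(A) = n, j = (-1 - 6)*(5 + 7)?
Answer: 13689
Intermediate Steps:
j = -84 (j = -7*12 = -84)
n = 20 (n = 10 + 10 = 20)
o(A) = 20
(-137 + o(j))**2 = (-137 + 20)**2 = (-117)**2 = 13689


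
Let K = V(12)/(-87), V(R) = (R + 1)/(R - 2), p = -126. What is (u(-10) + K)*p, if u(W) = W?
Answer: 182973/145 ≈ 1261.9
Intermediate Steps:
V(R) = (1 + R)/(-2 + R)
K = -13/870 (K = ((1 + 12)/(-2 + 12))/(-87) = (13/10)*(-1/87) = -13/870 ≈ -0.014943)
(u(-10) + K)*p = (-10 - 13/870)*(-126) = -8713/870*(-126) = 182973/145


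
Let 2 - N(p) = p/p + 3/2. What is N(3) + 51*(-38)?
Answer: -3877/2 ≈ -1938.5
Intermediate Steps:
N(p) = -½ (N(p) = 2 - (p/p + 3/2) = 2 - (1 + 3*(½)) = 2 - (1 + 3/2) = 2 - 1*5/2 = 2 - 5/2 = -½)
N(3) + 51*(-38) = -½ + 51*(-38) = -½ - 1938 = -3877/2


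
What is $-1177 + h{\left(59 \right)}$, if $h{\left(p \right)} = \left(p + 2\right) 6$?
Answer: $-811$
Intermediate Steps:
$h{\left(p \right)} = 12 + 6 p$ ($h{\left(p \right)} = \left(2 + p\right) 6 = 12 + 6 p$)
$-1177 + h{\left(59 \right)} = -1177 + \left(12 + 6 \cdot 59\right) = -1177 + \left(12 + 354\right) = -1177 + 366 = -811$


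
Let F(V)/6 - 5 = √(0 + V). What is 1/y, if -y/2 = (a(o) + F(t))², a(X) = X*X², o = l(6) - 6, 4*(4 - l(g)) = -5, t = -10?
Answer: 2048*I/(9*(-234321*I + 161536*√10)) ≈ -0.00016882 + 0.00036803*I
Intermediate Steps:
l(g) = 21/4 (l(g) = 4 - ¼*(-5) = 4 + 5/4 = 21/4)
o = -¾ (o = 21/4 - 6 = -¾ ≈ -0.75000)
F(V) = 30 + 6*√V (F(V) = 30 + 6*√(0 + V) = 30 + 6*√V)
a(X) = X³
y = -2*(1893/64 + 6*I*√10)² (y = -2*((-¾)³ + (30 + 6*√(-10)))² = -2*(-27/64 + (30 + 6*(I*√10)))² = -2*(-27/64 + (30 + 6*I*√10))² = -2*(1893/64 + 6*I*√10)² ≈ -1029.7 - 2244.8*I)
1/y = 1/(-2108889/2048 - 5679*I*√10/8)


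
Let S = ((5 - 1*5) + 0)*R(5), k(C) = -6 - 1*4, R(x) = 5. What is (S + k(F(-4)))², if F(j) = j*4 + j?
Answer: 100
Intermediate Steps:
F(j) = 5*j (F(j) = 4*j + j = 5*j)
k(C) = -10 (k(C) = -6 - 4 = -10)
S = 0 (S = ((5 - 1*5) + 0)*5 = ((5 - 5) + 0)*5 = (0 + 0)*5 = 0*5 = 0)
(S + k(F(-4)))² = (0 - 10)² = (-10)² = 100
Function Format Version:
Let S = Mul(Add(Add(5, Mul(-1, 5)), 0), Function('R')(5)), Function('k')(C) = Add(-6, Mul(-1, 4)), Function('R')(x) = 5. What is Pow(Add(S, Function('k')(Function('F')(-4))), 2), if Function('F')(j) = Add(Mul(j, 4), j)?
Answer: 100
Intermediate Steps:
Function('F')(j) = Mul(5, j) (Function('F')(j) = Add(Mul(4, j), j) = Mul(5, j))
Function('k')(C) = -10 (Function('k')(C) = Add(-6, -4) = -10)
S = 0 (S = Mul(Add(Add(5, Mul(-1, 5)), 0), 5) = Mul(Add(Add(5, -5), 0), 5) = Mul(Add(0, 0), 5) = Mul(0, 5) = 0)
Pow(Add(S, Function('k')(Function('F')(-4))), 2) = Pow(Add(0, -10), 2) = Pow(-10, 2) = 100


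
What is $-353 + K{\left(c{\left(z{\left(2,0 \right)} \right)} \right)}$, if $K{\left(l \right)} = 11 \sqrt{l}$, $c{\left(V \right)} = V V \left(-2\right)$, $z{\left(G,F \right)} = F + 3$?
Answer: $-353 + 33 i \sqrt{2} \approx -353.0 + 46.669 i$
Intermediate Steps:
$z{\left(G,F \right)} = 3 + F$
$c{\left(V \right)} = - 2 V^{2}$ ($c{\left(V \right)} = V^{2} \left(-2\right) = - 2 V^{2}$)
$-353 + K{\left(c{\left(z{\left(2,0 \right)} \right)} \right)} = -353 + 11 \sqrt{- 2 \left(3 + 0\right)^{2}} = -353 + 11 \sqrt{- 2 \cdot 3^{2}} = -353 + 11 \sqrt{\left(-2\right) 9} = -353 + 11 \sqrt{-18} = -353 + 11 \cdot 3 i \sqrt{2} = -353 + 33 i \sqrt{2}$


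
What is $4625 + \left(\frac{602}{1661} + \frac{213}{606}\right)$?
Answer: $\frac{1552028785}{335522} \approx 4625.7$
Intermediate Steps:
$4625 + \left(\frac{602}{1661} + \frac{213}{606}\right) = 4625 + \left(602 \cdot \frac{1}{1661} + 213 \cdot \frac{1}{606}\right) = 4625 + \left(\frac{602}{1661} + \frac{71}{202}\right) = 4625 + \frac{239535}{335522} = \frac{1552028785}{335522}$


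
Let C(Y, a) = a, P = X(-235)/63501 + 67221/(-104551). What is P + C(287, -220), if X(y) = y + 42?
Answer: -1464889250284/6639093051 ≈ -220.65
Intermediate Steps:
X(y) = 42 + y
P = -4288779064/6639093051 (P = (42 - 235)/63501 + 67221/(-104551) = -193*1/63501 + 67221*(-1/104551) = -193/63501 - 67221/104551 = -4288779064/6639093051 ≈ -0.64599)
P + C(287, -220) = -4288779064/6639093051 - 220 = -1464889250284/6639093051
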